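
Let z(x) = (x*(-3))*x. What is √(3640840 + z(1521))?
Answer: I*√3299483 ≈ 1816.4*I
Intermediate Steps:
z(x) = -3*x² (z(x) = (-3*x)*x = -3*x²)
√(3640840 + z(1521)) = √(3640840 - 3*1521²) = √(3640840 - 3*2313441) = √(3640840 - 6940323) = √(-3299483) = I*√3299483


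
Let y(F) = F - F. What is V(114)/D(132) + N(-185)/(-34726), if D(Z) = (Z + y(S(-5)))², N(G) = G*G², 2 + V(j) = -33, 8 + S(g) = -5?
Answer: 55160509295/302532912 ≈ 182.33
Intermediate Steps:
S(g) = -13 (S(g) = -8 - 5 = -13)
y(F) = 0
V(j) = -35 (V(j) = -2 - 33 = -35)
N(G) = G³
D(Z) = Z² (D(Z) = (Z + 0)² = Z²)
V(114)/D(132) + N(-185)/(-34726) = -35/(132²) + (-185)³/(-34726) = -35/17424 - 6331625*(-1/34726) = -35*1/17424 + 6331625/34726 = -35/17424 + 6331625/34726 = 55160509295/302532912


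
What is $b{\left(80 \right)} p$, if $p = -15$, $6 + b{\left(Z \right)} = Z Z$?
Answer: $-95910$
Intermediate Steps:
$b{\left(Z \right)} = -6 + Z^{2}$ ($b{\left(Z \right)} = -6 + Z Z = -6 + Z^{2}$)
$b{\left(80 \right)} p = \left(-6 + 80^{2}\right) \left(-15\right) = \left(-6 + 6400\right) \left(-15\right) = 6394 \left(-15\right) = -95910$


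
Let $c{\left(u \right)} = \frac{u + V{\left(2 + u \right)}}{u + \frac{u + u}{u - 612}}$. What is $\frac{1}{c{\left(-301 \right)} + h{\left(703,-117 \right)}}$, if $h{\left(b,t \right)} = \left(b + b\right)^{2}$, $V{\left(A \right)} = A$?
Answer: $\frac{274211}{542070724196} \approx 5.0586 \cdot 10^{-7}$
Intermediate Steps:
$c{\left(u \right)} = \frac{2 + 2 u}{u + \frac{2 u}{-612 + u}}$ ($c{\left(u \right)} = \frac{u + \left(2 + u\right)}{u + \frac{u + u}{u - 612}} = \frac{2 + 2 u}{u + \frac{2 u}{-612 + u}}$)
$h{\left(b,t \right)} = 4 b^{2}$ ($h{\left(b,t \right)} = \left(2 b\right)^{2} = 4 b^{2}$)
$\frac{1}{c{\left(-301 \right)} + h{\left(703,-117 \right)}} = \frac{1}{\frac{2 \left(-612 + \left(-301\right)^{2} - -183911\right)}{\left(-301\right) \left(-610 - 301\right)} + 4 \cdot 703^{2}} = \frac{1}{2 \left(- \frac{1}{301}\right) \frac{1}{-911} \left(-612 + 90601 + 183911\right) + 4 \cdot 494209} = \frac{1}{2 \left(- \frac{1}{301}\right) \left(- \frac{1}{911}\right) 273900 + 1976836} = \frac{1}{\frac{547800}{274211} + 1976836} = \frac{1}{\frac{542070724196}{274211}} = \frac{274211}{542070724196}$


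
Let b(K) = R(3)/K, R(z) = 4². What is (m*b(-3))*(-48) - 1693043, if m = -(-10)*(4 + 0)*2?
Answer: -1672563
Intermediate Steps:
R(z) = 16
m = 80 (m = -(-10)*4*2 = -2*(-20)*2 = 40*2 = 80)
b(K) = 16/K
(m*b(-3))*(-48) - 1693043 = (80*(16/(-3)))*(-48) - 1693043 = (80*(16*(-⅓)))*(-48) - 1693043 = (80*(-16/3))*(-48) - 1693043 = -1280/3*(-48) - 1693043 = 20480 - 1693043 = -1672563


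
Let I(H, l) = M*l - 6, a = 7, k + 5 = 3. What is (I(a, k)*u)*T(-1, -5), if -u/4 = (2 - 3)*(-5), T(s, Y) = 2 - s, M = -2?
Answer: 120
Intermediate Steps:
k = -2 (k = -5 + 3 = -2)
I(H, l) = -6 - 2*l (I(H, l) = -2*l - 6 = -6 - 2*l)
u = -20 (u = -4*(2 - 3)*(-5) = -(-4)*(-5) = -4*5 = -20)
(I(a, k)*u)*T(-1, -5) = ((-6 - 2*(-2))*(-20))*(2 - 1*(-1)) = ((-6 + 4)*(-20))*(2 + 1) = -2*(-20)*3 = 40*3 = 120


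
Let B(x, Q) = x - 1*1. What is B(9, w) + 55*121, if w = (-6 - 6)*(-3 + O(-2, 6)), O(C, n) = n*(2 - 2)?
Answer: 6663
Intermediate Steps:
O(C, n) = 0 (O(C, n) = n*0 = 0)
w = 36 (w = (-6 - 6)*(-3 + 0) = -12*(-3) = 36)
B(x, Q) = -1 + x (B(x, Q) = x - 1 = -1 + x)
B(9, w) + 55*121 = (-1 + 9) + 55*121 = 8 + 6655 = 6663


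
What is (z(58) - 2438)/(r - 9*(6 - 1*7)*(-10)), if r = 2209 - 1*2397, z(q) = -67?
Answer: 2505/278 ≈ 9.0108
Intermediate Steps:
r = -188 (r = 2209 - 2397 = -188)
(z(58) - 2438)/(r - 9*(6 - 1*7)*(-10)) = (-67 - 2438)/(-188 - 9*(6 - 1*7)*(-10)) = -2505/(-188 - 9*(6 - 7)*(-10)) = -2505/(-188 - 9*(-1)*(-10)) = -2505/(-188 + 9*(-10)) = -2505/(-188 - 90) = -2505/(-278) = -2505*(-1/278) = 2505/278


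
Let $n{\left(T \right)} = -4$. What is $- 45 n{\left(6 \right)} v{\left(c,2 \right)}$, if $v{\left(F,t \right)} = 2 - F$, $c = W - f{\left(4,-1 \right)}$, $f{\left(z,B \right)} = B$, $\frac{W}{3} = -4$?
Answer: $2340$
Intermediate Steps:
$W = -12$ ($W = 3 \left(-4\right) = -12$)
$c = -11$ ($c = -12 - -1 = -12 + 1 = -11$)
$- 45 n{\left(6 \right)} v{\left(c,2 \right)} = \left(-45\right) \left(-4\right) \left(2 - -11\right) = 180 \left(2 + 11\right) = 180 \cdot 13 = 2340$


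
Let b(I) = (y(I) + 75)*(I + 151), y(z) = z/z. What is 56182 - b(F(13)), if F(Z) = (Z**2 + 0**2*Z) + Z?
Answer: 30874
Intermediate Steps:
y(z) = 1
F(Z) = Z + Z**2 (F(Z) = (Z**2 + 0*Z) + Z = (Z**2 + 0) + Z = Z**2 + Z = Z + Z**2)
b(I) = 11476 + 76*I (b(I) = (1 + 75)*(I + 151) = 76*(151 + I) = 11476 + 76*I)
56182 - b(F(13)) = 56182 - (11476 + 76*(13*(1 + 13))) = 56182 - (11476 + 76*(13*14)) = 56182 - (11476 + 76*182) = 56182 - (11476 + 13832) = 56182 - 1*25308 = 56182 - 25308 = 30874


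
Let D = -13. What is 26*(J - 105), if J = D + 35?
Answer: -2158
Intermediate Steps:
J = 22 (J = -13 + 35 = 22)
26*(J - 105) = 26*(22 - 105) = 26*(-83) = -2158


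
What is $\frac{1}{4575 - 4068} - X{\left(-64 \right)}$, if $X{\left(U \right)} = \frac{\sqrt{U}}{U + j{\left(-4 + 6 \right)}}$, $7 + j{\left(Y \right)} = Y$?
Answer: $\frac{1}{507} + \frac{8 i}{69} \approx 0.0019724 + 0.11594 i$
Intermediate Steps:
$j{\left(Y \right)} = -7 + Y$
$X{\left(U \right)} = \frac{\sqrt{U}}{-5 + U}$ ($X{\left(U \right)} = \frac{\sqrt{U}}{U + \left(-7 + \left(-4 + 6\right)\right)} = \frac{\sqrt{U}}{U + \left(-7 + 2\right)} = \frac{\sqrt{U}}{U - 5} = \frac{\sqrt{U}}{-5 + U}$)
$\frac{1}{4575 - 4068} - X{\left(-64 \right)} = \frac{1}{4575 - 4068} - \frac{\sqrt{-64}}{-5 - 64} = \frac{1}{507} - \frac{8 i}{-69} = \frac{1}{507} - 8 i \left(- \frac{1}{69}\right) = \frac{1}{507} - - \frac{8 i}{69} = \frac{1}{507} + \frac{8 i}{69}$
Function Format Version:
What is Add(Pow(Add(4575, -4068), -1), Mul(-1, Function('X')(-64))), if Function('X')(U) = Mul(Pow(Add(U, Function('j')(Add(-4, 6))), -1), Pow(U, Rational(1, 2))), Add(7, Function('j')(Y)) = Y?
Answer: Add(Rational(1, 507), Mul(Rational(8, 69), I)) ≈ Add(0.0019724, Mul(0.11594, I))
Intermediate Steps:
Function('j')(Y) = Add(-7, Y)
Function('X')(U) = Mul(Pow(U, Rational(1, 2)), Pow(Add(-5, U), -1)) (Function('X')(U) = Mul(Pow(Add(U, Add(-7, Add(-4, 6))), -1), Pow(U, Rational(1, 2))) = Mul(Pow(Add(U, Add(-7, 2)), -1), Pow(U, Rational(1, 2))) = Mul(Pow(Add(U, -5), -1), Pow(U, Rational(1, 2))) = Mul(Pow(Add(-5, U), -1), Pow(U, Rational(1, 2))) = Mul(Pow(U, Rational(1, 2)), Pow(Add(-5, U), -1)))
Add(Pow(Add(4575, -4068), -1), Mul(-1, Function('X')(-64))) = Add(Pow(Add(4575, -4068), -1), Mul(-1, Mul(Pow(-64, Rational(1, 2)), Pow(Add(-5, -64), -1)))) = Add(Pow(507, -1), Mul(-1, Mul(Mul(8, I), Pow(-69, -1)))) = Add(Rational(1, 507), Mul(-1, Mul(Mul(8, I), Rational(-1, 69)))) = Add(Rational(1, 507), Mul(-1, Mul(Rational(-8, 69), I))) = Add(Rational(1, 507), Mul(Rational(8, 69), I))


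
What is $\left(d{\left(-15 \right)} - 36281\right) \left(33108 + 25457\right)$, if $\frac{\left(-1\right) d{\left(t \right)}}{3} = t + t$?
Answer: $-2119525915$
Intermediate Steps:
$d{\left(t \right)} = - 6 t$ ($d{\left(t \right)} = - 3 \left(t + t\right) = - 3 \cdot 2 t = - 6 t$)
$\left(d{\left(-15 \right)} - 36281\right) \left(33108 + 25457\right) = \left(\left(-6\right) \left(-15\right) - 36281\right) \left(33108 + 25457\right) = \left(90 - 36281\right) 58565 = \left(-36191\right) 58565 = -2119525915$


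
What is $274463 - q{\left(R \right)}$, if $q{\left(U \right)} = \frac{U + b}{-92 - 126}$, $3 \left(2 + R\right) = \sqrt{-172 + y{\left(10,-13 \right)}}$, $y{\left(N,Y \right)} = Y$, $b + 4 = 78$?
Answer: $\frac{29916503}{109} + \frac{i \sqrt{185}}{654} \approx 2.7446 \cdot 10^{5} + 0.020797 i$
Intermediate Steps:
$b = 74$ ($b = -4 + 78 = 74$)
$R = -2 + \frac{i \sqrt{185}}{3}$ ($R = -2 + \frac{\sqrt{-172 - 13}}{3} = -2 + \frac{\sqrt{-185}}{3} = -2 + \frac{i \sqrt{185}}{3} \approx -2.0 + 4.5338 i$)
$q{\left(U \right)} = - \frac{37}{109} - \frac{U}{218}$ ($q{\left(U \right)} = \frac{U + 74}{-92 - 126} = \frac{74 + U}{-218} = \left(74 + U\right) \left(- \frac{1}{218}\right) = - \frac{37}{109} - \frac{U}{218}$)
$274463 - q{\left(R \right)} = 274463 - \left(- \frac{37}{109} - \frac{-2 + \frac{i \sqrt{185}}{3}}{218}\right) = 274463 - \left(- \frac{37}{109} + \left(\frac{1}{109} - \frac{i \sqrt{185}}{654}\right)\right) = 274463 - \left(- \frac{36}{109} - \frac{i \sqrt{185}}{654}\right) = 274463 + \left(\frac{36}{109} + \frac{i \sqrt{185}}{654}\right) = \frac{29916503}{109} + \frac{i \sqrt{185}}{654}$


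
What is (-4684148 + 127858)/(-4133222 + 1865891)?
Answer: 4556290/2267331 ≈ 2.0095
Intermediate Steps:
(-4684148 + 127858)/(-4133222 + 1865891) = -4556290/(-2267331) = -4556290*(-1/2267331) = 4556290/2267331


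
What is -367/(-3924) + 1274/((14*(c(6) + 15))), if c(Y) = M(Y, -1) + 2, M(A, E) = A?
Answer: 365525/90252 ≈ 4.0500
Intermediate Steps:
c(Y) = 2 + Y (c(Y) = Y + 2 = 2 + Y)
-367/(-3924) + 1274/((14*(c(6) + 15))) = -367/(-3924) + 1274/((14*((2 + 6) + 15))) = -367*(-1/3924) + 1274/((14*(8 + 15))) = 367/3924 + 1274/((14*23)) = 367/3924 + 1274/322 = 367/3924 + 1274*(1/322) = 367/3924 + 91/23 = 365525/90252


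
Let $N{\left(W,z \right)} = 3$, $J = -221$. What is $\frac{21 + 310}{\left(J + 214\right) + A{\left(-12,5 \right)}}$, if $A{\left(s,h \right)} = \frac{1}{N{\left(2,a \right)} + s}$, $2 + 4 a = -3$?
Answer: $- \frac{2979}{64} \approx -46.547$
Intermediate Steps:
$a = - \frac{5}{4}$ ($a = - \frac{1}{2} + \frac{1}{4} \left(-3\right) = - \frac{1}{2} - \frac{3}{4} = - \frac{5}{4} \approx -1.25$)
$A{\left(s,h \right)} = \frac{1}{3 + s}$
$\frac{21 + 310}{\left(J + 214\right) + A{\left(-12,5 \right)}} = \frac{21 + 310}{\left(-221 + 214\right) + \frac{1}{3 - 12}} = \frac{331}{-7 + \frac{1}{-9}} = \frac{331}{-7 - \frac{1}{9}} = \frac{331}{- \frac{64}{9}} = 331 \left(- \frac{9}{64}\right) = - \frac{2979}{64}$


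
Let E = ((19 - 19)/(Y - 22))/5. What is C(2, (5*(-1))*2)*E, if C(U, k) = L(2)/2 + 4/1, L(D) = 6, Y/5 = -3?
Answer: 0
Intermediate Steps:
Y = -15 (Y = 5*(-3) = -15)
C(U, k) = 7 (C(U, k) = 6/2 + 4/1 = 6*(½) + 4*1 = 3 + 4 = 7)
E = 0 (E = ((19 - 19)/(-15 - 22))/5 = (0/(-37))*(⅕) = (0*(-1/37))*(⅕) = 0*(⅕) = 0)
C(2, (5*(-1))*2)*E = 7*0 = 0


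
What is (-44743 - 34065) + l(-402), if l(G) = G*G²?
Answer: -65043616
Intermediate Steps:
l(G) = G³
(-44743 - 34065) + l(-402) = (-44743 - 34065) + (-402)³ = -78808 - 64964808 = -65043616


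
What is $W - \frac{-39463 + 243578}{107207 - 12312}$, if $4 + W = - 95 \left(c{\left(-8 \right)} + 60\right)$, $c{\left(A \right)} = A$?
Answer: $- \frac{93872999}{18979} \approx -4946.1$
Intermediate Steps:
$W = -4944$ ($W = -4 - 95 \left(-8 + 60\right) = -4 - 4940 = -4944$)
$W - \frac{-39463 + 243578}{107207 - 12312} = -4944 - \frac{-39463 + 243578}{107207 - 12312} = -4944 - \frac{204115}{107207 - 12312} = -4944 - \frac{204115}{94895} = -4944 - 204115 \cdot \frac{1}{94895} = -4944 - \frac{40823}{18979} = - \frac{93872999}{18979}$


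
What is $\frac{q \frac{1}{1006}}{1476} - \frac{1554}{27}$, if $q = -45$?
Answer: $- \frac{85461757}{1484856} \approx -57.556$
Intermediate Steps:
$\frac{q \frac{1}{1006}}{1476} - \frac{1554}{27} = \frac{\left(-45\right) \frac{1}{1006}}{1476} - \frac{1554}{27} = \left(-45\right) \frac{1}{1006} \cdot \frac{1}{1476} - \frac{518}{9} = \left(- \frac{45}{1006}\right) \frac{1}{1476} - \frac{518}{9} = - \frac{5}{164984} - \frac{518}{9} = - \frac{85461757}{1484856}$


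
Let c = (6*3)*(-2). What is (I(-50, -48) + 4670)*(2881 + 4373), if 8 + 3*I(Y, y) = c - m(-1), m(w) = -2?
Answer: 33774624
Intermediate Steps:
c = -36 (c = 18*(-2) = -36)
I(Y, y) = -14 (I(Y, y) = -8/3 + (-36 - 1*(-2))/3 = -8/3 + (-36 + 2)/3 = -8/3 + (⅓)*(-34) = -8/3 - 34/3 = -14)
(I(-50, -48) + 4670)*(2881 + 4373) = (-14 + 4670)*(2881 + 4373) = 4656*7254 = 33774624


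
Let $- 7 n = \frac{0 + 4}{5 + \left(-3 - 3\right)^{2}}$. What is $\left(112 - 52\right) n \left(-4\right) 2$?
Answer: $\frac{1920}{287} \approx 6.6899$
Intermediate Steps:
$n = - \frac{4}{287}$ ($n = - \frac{\left(0 + 4\right) \frac{1}{5 + \left(-3 - 3\right)^{2}}}{7} = - \frac{4 \frac{1}{5 + \left(-6\right)^{2}}}{7} = - \frac{4 \frac{1}{5 + 36}}{7} = - \frac{4 \cdot \frac{1}{41}}{7} = \left(- \frac{1}{7}\right) \frac{4}{41} = - \frac{4}{287} \approx -0.013937$)
$\left(112 - 52\right) n \left(-4\right) 2 = \left(112 - 52\right) \left(- \frac{4}{287}\right) \left(-4\right) 2 = 60 \cdot \frac{16}{287} \cdot 2 = 60 \cdot \frac{32}{287} = \frac{1920}{287}$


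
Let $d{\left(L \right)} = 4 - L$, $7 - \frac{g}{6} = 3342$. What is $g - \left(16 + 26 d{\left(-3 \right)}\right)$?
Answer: $-20208$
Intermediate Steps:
$g = -20010$ ($g = 42 - 20052 = -20010$)
$g - \left(16 + 26 d{\left(-3 \right)}\right) = -20010 - \left(16 + 26 \left(4 - -3\right)\right) = -20010 - \left(16 + 26 \left(4 + 3\right)\right) = -20010 - 198 = -20208$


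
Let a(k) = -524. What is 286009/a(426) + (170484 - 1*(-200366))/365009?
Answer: -104201533681/191264716 ≈ -544.80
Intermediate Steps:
286009/a(426) + (170484 - 1*(-200366))/365009 = 286009/(-524) + (170484 - 1*(-200366))/365009 = 286009*(-1/524) + (170484 + 200366)*(1/365009) = -286009/524 + 370850*(1/365009) = -286009/524 + 370850/365009 = -104201533681/191264716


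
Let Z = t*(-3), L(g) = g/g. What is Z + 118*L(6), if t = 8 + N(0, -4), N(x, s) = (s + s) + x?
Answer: 118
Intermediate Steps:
L(g) = 1
N(x, s) = x + 2*s (N(x, s) = 2*s + x = x + 2*s)
t = 0 (t = 8 + (0 + 2*(-4)) = 8 + (0 - 8) = 8 - 8 = 0)
Z = 0 (Z = 0*(-3) = 0)
Z + 118*L(6) = 0 + 118*1 = 0 + 118 = 118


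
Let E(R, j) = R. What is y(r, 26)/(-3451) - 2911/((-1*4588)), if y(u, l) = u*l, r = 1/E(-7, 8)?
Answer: 70440315/110832316 ≈ 0.63556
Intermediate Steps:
r = -⅐ (r = 1/(-7) = -⅐ ≈ -0.14286)
y(u, l) = l*u
y(r, 26)/(-3451) - 2911/((-1*4588)) = (26*(-⅐))/(-3451) - 2911/((-1*4588)) = -26/7*(-1/3451) - 2911/(-4588) = 26/24157 - 2911*(-1/4588) = 26/24157 + 2911/4588 = 70440315/110832316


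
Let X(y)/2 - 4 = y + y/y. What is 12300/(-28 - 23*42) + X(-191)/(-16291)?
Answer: -100004766/8096627 ≈ -12.351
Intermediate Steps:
X(y) = 10 + 2*y (X(y) = 8 + 2*(y + y/y) = 8 + 2*(y + 1) = 8 + 2*(1 + y) = 8 + (2 + 2*y) = 10 + 2*y)
12300/(-28 - 23*42) + X(-191)/(-16291) = 12300/(-28 - 23*42) + (10 + 2*(-191))/(-16291) = 12300/(-28 - 966) + (10 - 382)*(-1/16291) = 12300/(-994) - 372*(-1/16291) = 12300*(-1/994) + 372/16291 = -6150/497 + 372/16291 = -100004766/8096627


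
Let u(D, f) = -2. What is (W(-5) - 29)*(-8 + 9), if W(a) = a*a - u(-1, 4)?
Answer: -2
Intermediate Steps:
W(a) = 2 + a**2 (W(a) = a*a - 1*(-2) = a**2 + 2 = 2 + a**2)
(W(-5) - 29)*(-8 + 9) = ((2 + (-5)**2) - 29)*(-8 + 9) = ((2 + 25) - 29)*1 = (27 - 29)*1 = -2*1 = -2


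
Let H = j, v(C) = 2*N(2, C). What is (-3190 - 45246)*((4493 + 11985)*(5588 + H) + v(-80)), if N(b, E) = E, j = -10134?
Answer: 3628299492528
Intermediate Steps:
v(C) = 2*C
H = -10134
(-3190 - 45246)*((4493 + 11985)*(5588 + H) + v(-80)) = (-3190 - 45246)*((4493 + 11985)*(5588 - 10134) + 2*(-80)) = -48436*(16478*(-4546) - 160) = -48436*(-74908988 - 160) = -48436*(-74909148) = 3628299492528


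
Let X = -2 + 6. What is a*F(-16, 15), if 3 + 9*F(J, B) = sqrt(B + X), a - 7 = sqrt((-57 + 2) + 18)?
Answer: -(3 - sqrt(19))*(7 + I*sqrt(37))/9 ≈ 1.0569 + 0.91843*I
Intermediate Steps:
a = 7 + I*sqrt(37) (a = 7 + sqrt((-57 + 2) + 18) = 7 + sqrt(-55 + 18) = 7 + sqrt(-37) = 7 + I*sqrt(37) ≈ 7.0 + 6.0828*I)
X = 4
F(J, B) = -1/3 + sqrt(4 + B)/9 (F(J, B) = -1/3 + sqrt(B + 4)/9 = -1/3 + sqrt(4 + B)/9)
a*F(-16, 15) = (7 + I*sqrt(37))*(-1/3 + sqrt(4 + 15)/9) = (7 + I*sqrt(37))*(-1/3 + sqrt(19)/9)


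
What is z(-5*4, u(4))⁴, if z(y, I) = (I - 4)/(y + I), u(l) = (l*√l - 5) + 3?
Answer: 1/2401 ≈ 0.00041649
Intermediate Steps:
u(l) = -2 + l^(3/2) (u(l) = (l^(3/2) - 5) + 3 = (-5 + l^(3/2)) + 3 = -2 + l^(3/2))
z(y, I) = (-4 + I)/(I + y)
z(-5*4, u(4))⁴ = ((-4 + (-2 + 4^(3/2)))/((-2 + 4^(3/2)) - 5*4))⁴ = ((-4 + (-2 + 8))/((-2 + 8) - 20))⁴ = ((-4 + 6)/(6 - 20))⁴ = (2/(-14))⁴ = (-1/14*2)⁴ = (-⅐)⁴ = 1/2401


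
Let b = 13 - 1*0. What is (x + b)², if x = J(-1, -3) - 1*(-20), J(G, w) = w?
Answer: 900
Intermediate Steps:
b = 13 (b = 13 + 0 = 13)
x = 17 (x = -3 - 1*(-20) = -3 + 20 = 17)
(x + b)² = (17 + 13)² = 30² = 900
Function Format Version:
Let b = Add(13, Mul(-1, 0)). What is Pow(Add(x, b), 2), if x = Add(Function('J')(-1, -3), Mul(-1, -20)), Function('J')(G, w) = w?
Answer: 900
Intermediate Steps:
b = 13 (b = Add(13, 0) = 13)
x = 17 (x = Add(-3, Mul(-1, -20)) = Add(-3, 20) = 17)
Pow(Add(x, b), 2) = Pow(Add(17, 13), 2) = Pow(30, 2) = 900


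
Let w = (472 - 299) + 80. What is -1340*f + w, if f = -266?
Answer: 356693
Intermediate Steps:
w = 253 (w = 173 + 80 = 253)
-1340*f + w = -1340*(-266) + 253 = 356440 + 253 = 356693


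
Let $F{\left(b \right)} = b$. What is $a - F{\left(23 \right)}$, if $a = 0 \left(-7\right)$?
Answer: $-23$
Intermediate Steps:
$a = 0$
$a - F{\left(23 \right)} = 0 - 23 = -23$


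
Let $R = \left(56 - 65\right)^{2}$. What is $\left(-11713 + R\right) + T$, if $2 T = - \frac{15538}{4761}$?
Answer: $- \frac{55387721}{4761} \approx -11634.0$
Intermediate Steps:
$T = - \frac{7769}{4761}$ ($T = \frac{\left(-15538\right) \frac{1}{4761}}{2} = \frac{1}{2} \left(- \frac{15538}{4761}\right) = - \frac{7769}{4761} \approx -1.6318$)
$R = 81$ ($R = \left(-9\right)^{2} = 81$)
$\left(-11713 + R\right) + T = \left(-11713 + 81\right) - \frac{7769}{4761} = -11632 - \frac{7769}{4761} = - \frac{55387721}{4761}$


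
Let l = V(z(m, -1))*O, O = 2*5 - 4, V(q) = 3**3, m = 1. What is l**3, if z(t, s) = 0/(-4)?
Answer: 4251528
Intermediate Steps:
z(t, s) = 0 (z(t, s) = 0*(-1/4) = 0)
V(q) = 27
O = 6 (O = 10 - 4 = 6)
l = 162 (l = 27*6 = 162)
l**3 = 162**3 = 4251528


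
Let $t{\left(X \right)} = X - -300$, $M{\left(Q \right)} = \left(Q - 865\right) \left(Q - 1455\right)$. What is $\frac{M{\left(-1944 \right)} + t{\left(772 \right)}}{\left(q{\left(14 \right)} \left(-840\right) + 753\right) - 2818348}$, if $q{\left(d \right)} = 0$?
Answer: $- \frac{9548863}{2817595} \approx -3.389$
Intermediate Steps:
$M{\left(Q \right)} = \left(-1455 + Q\right) \left(-865 + Q\right)$ ($M{\left(Q \right)} = \left(-865 + Q\right) \left(-1455 + Q\right) = \left(-1455 + Q\right) \left(-865 + Q\right)$)
$t{\left(X \right)} = 300 + X$ ($t{\left(X \right)} = X + 300 = 300 + X$)
$\frac{M{\left(-1944 \right)} + t{\left(772 \right)}}{\left(q{\left(14 \right)} \left(-840\right) + 753\right) - 2818348} = \frac{\left(1258575 + \left(-1944\right)^{2} - -4510080\right) + \left(300 + 772\right)}{\left(0 \left(-840\right) + 753\right) - 2818348} = \frac{\left(1258575 + 3779136 + 4510080\right) + 1072}{\left(0 + 753\right) - 2818348} = \frac{9547791 + 1072}{753 - 2818348} = \frac{9548863}{-2817595} = 9548863 \left(- \frac{1}{2817595}\right) = - \frac{9548863}{2817595}$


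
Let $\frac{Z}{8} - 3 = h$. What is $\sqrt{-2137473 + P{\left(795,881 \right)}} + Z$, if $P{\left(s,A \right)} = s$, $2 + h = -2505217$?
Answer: $-20041728 + i \sqrt{2136678} \approx -2.0042 \cdot 10^{7} + 1461.7 i$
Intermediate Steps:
$h = -2505219$ ($h = -2 - 2505217 = -2505219$)
$Z = -20041728$ ($Z = 24 + 8 \left(-2505219\right) = 24 - 20041752 = -20041728$)
$\sqrt{-2137473 + P{\left(795,881 \right)}} + Z = \sqrt{-2137473 + 795} - 20041728 = \sqrt{-2136678} - 20041728 = i \sqrt{2136678} - 20041728 = -20041728 + i \sqrt{2136678}$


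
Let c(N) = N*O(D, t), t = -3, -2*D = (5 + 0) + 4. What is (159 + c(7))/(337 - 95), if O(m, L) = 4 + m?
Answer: 311/484 ≈ 0.64256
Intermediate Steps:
D = -9/2 (D = -((5 + 0) + 4)/2 = -(5 + 4)/2 = -½*9 = -9/2 ≈ -4.5000)
c(N) = -N/2 (c(N) = N*(4 - 9/2) = N*(-½) = -N/2)
(159 + c(7))/(337 - 95) = (159 - ½*7)/(337 - 95) = (159 - 7/2)/242 = (311/2)*(1/242) = 311/484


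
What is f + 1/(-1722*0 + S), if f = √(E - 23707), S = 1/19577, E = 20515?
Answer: 19577 + 2*I*√798 ≈ 19577.0 + 56.498*I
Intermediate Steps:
S = 1/19577 ≈ 5.1080e-5
f = 2*I*√798 (f = √(20515 - 23707) = √(-3192) = 2*I*√798 ≈ 56.498*I)
f + 1/(-1722*0 + S) = 2*I*√798 + 1/(-1722*0 + 1/19577) = 2*I*√798 + 1/(0 + 1/19577) = 2*I*√798 + 1/(1/19577) = 2*I*√798 + 19577 = 19577 + 2*I*√798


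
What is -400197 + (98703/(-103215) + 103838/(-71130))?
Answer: -97937907664157/244722765 ≈ -4.0020e+5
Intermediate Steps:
-400197 + (98703/(-103215) + 103838/(-71130)) = -400197 + (98703*(-1/103215) + 103838*(-1/71130)) = -400197 + (-32901/34405 - 51919/35565) = -400197 - 591279452/244722765 = -97937907664157/244722765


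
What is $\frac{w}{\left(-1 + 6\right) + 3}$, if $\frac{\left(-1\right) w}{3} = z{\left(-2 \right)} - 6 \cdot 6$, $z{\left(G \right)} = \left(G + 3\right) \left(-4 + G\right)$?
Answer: $\frac{63}{4} \approx 15.75$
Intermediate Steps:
$z{\left(G \right)} = \left(-4 + G\right) \left(3 + G\right)$ ($z{\left(G \right)} = \left(3 + G\right) \left(-4 + G\right) = \left(-4 + G\right) \left(3 + G\right)$)
$w = 126$ ($w = - 3 \left(\left(-12 + \left(-2\right)^{2} - -2\right) - 6 \cdot 6\right) = - 3 \left(\left(-12 + 4 + 2\right) - 36\right) = - 3 \left(-6 - 36\right) = \left(-3\right) \left(-42\right) = 126$)
$\frac{w}{\left(-1 + 6\right) + 3} = \frac{1}{\left(-1 + 6\right) + 3} \cdot 126 = \frac{1}{5 + 3} \cdot 126 = \frac{1}{8} \cdot 126 = \frac{63}{4}$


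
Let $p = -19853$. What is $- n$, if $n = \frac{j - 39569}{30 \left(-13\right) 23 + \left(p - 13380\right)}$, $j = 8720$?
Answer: $- \frac{4407}{6029} \approx -0.73097$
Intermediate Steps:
$n = \frac{4407}{6029}$ ($n = \frac{8720 - 39569}{30 \left(-13\right) 23 - 33233} = - \frac{30849}{\left(-390\right) 23 - 33233} = - \frac{30849}{-8970 - 33233} = - \frac{30849}{-42203} = \left(-30849\right) \left(- \frac{1}{42203}\right) = \frac{4407}{6029} \approx 0.73097$)
$- n = \left(-1\right) \frac{4407}{6029} = - \frac{4407}{6029}$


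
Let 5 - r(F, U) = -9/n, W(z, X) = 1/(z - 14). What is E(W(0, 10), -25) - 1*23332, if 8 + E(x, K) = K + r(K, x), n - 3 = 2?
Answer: -116791/5 ≈ -23358.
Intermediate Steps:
n = 5 (n = 3 + 2 = 5)
W(z, X) = 1/(-14 + z)
r(F, U) = 34/5 (r(F, U) = 5 - (-9)/5 = 5 - 1*(-9/5) = 5 + 9/5 = 34/5)
E(x, K) = -6/5 + K (E(x, K) = -8 + (K + 34/5) = -8 + (34/5 + K) = -6/5 + K)
E(W(0, 10), -25) - 1*23332 = (-6/5 - 25) - 1*23332 = -131/5 - 23332 = -116791/5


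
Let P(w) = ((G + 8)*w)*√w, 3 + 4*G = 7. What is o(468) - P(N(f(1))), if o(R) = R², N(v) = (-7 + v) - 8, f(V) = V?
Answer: 219024 + 126*I*√14 ≈ 2.1902e+5 + 471.45*I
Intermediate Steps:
G = 1 (G = -¾ + (¼)*7 = -¾ + 7/4 = 1)
N(v) = -15 + v
P(w) = 9*w^(3/2) (P(w) = ((1 + 8)*w)*√w = (9*w)*√w = 9*w^(3/2))
o(468) - P(N(f(1))) = 468² - 9*(-15 + 1)^(3/2) = 219024 - 9*(-14)^(3/2) = 219024 - 9*(-14*I*√14) = 219024 - (-126)*I*√14 = 219024 + 126*I*√14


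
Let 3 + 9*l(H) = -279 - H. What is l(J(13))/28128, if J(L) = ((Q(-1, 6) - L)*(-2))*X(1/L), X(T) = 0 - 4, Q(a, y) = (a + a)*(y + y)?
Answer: 7/126576 ≈ 5.5303e-5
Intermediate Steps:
Q(a, y) = 4*a*y (Q(a, y) = (2*a)*(2*y) = 4*a*y)
X(T) = -4
J(L) = -192 - 8*L (J(L) = ((4*(-1)*6 - L)*(-2))*(-4) = ((-24 - L)*(-2))*(-4) = (48 + 2*L)*(-4) = -192 - 8*L)
l(H) = -94/3 - H/9 (l(H) = -⅓ + (-279 - H)/9 = -⅓ + (-31 - H/9) = -94/3 - H/9)
l(J(13))/28128 = (-94/3 - (-192 - 8*13)/9)/28128 = (-94/3 - (-192 - 104)/9)*(1/28128) = (-94/3 - ⅑*(-296))*(1/28128) = (-94/3 + 296/9)*(1/28128) = (14/9)*(1/28128) = 7/126576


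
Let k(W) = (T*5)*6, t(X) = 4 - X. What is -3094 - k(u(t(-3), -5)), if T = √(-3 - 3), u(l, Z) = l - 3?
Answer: -3094 - 30*I*√6 ≈ -3094.0 - 73.485*I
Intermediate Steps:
u(l, Z) = -3 + l
T = I*√6 (T = √(-6) = I*√6 ≈ 2.4495*I)
k(W) = 30*I*√6 (k(W) = ((I*√6)*5)*6 = (5*I*√6)*6 = 30*I*√6)
-3094 - k(u(t(-3), -5)) = -3094 - 30*I*√6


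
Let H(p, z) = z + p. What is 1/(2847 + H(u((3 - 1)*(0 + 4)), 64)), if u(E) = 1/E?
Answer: 8/23289 ≈ 0.00034351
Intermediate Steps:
H(p, z) = p + z
1/(2847 + H(u((3 - 1)*(0 + 4)), 64)) = 1/(2847 + (1/((3 - 1)*(0 + 4)) + 64)) = 1/(2847 + (1/(2*4) + 64)) = 1/(2847 + (1/8 + 64)) = 1/(2847 + (⅛ + 64)) = 1/(2847 + 513/8) = 1/(23289/8) = 8/23289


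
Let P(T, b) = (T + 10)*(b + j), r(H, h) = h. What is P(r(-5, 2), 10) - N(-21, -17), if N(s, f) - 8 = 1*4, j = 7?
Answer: 192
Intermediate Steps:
N(s, f) = 12 (N(s, f) = 8 + 1*4 = 8 + 4 = 12)
P(T, b) = (7 + b)*(10 + T) (P(T, b) = (T + 10)*(b + 7) = (10 + T)*(7 + b) = (7 + b)*(10 + T))
P(r(-5, 2), 10) - N(-21, -17) = (70 + 7*2 + 10*10 + 2*10) - 1*12 = (70 + 14 + 100 + 20) - 12 = 204 - 12 = 192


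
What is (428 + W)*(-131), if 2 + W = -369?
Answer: -7467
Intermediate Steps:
W = -371 (W = -2 - 369 = -371)
(428 + W)*(-131) = (428 - 371)*(-131) = 57*(-131) = -7467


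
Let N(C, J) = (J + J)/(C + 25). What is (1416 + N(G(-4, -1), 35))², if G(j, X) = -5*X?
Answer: 18105025/9 ≈ 2.0117e+6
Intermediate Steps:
N(C, J) = 2*J/(25 + C) (N(C, J) = (2*J)/(25 + C) = 2*J/(25 + C))
(1416 + N(G(-4, -1), 35))² = (1416 + 2*35/(25 - 5*(-1)))² = (1416 + 2*35/(25 + 5))² = (1416 + 2*35/30)² = (1416 + 2*35*(1/30))² = (1416 + 7/3)² = (4255/3)² = 18105025/9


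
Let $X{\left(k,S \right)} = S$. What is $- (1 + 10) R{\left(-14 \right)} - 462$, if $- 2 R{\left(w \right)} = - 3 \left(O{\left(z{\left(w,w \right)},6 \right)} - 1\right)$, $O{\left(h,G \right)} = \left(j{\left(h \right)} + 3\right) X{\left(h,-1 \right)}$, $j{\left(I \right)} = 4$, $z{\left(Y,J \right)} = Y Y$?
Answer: $-330$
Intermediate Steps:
$z{\left(Y,J \right)} = Y^{2}$
$O{\left(h,G \right)} = -7$ ($O{\left(h,G \right)} = \left(4 + 3\right) \left(-1\right) = 7 \left(-1\right) = -7$)
$R{\left(w \right)} = -12$ ($R{\left(w \right)} = - \frac{\left(-3\right) \left(-7 - 1\right)}{2} = - \frac{\left(-3\right) \left(-8\right)}{2} = \left(- \frac{1}{2}\right) 24 = -12$)
$- (1 + 10) R{\left(-14 \right)} - 462 = - (1 + 10) \left(-12\right) - 462 = \left(-1\right) 11 \left(-12\right) - 462 = \left(-11\right) \left(-12\right) - 462 = 132 - 462 = -330$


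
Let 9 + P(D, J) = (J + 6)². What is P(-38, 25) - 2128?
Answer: -1176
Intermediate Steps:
P(D, J) = -9 + (6 + J)² (P(D, J) = -9 + (J + 6)² = -9 + (6 + J)²)
P(-38, 25) - 2128 = (-9 + (6 + 25)²) - 2128 = (-9 + 31²) - 2128 = (-9 + 961) - 2128 = 952 - 2128 = -1176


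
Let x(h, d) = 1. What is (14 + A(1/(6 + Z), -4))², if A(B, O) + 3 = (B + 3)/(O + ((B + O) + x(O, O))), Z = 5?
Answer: 160801/1444 ≈ 111.36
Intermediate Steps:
A(B, O) = -3 + (3 + B)/(1 + B + 2*O) (A(B, O) = -3 + (B + 3)/(O + ((B + O) + 1)) = -3 + (3 + B)/(O + (1 + B + O)) = -3 + (3 + B)/(1 + B + 2*O))
(14 + A(1/(6 + Z), -4))² = (14 + 2*(-1/(6 + 5) - 3*(-4))/(1 + 1/(6 + 5) + 2*(-4)))² = (14 + 2*(-1/11 + 12)/(1 + 1/11 - 8))² = (14 + 2*(-1*1/11 + 12)/(1 + 1/11 - 8))² = (14 + 2*(-1/11 + 12)/(-76/11))² = (14 + 2*(-11/76)*(131/11))² = (14 - 131/38)² = (401/38)² = 160801/1444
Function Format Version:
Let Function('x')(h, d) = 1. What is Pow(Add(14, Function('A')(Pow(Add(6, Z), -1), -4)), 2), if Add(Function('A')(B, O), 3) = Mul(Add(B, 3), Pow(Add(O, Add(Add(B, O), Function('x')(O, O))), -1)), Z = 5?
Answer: Rational(160801, 1444) ≈ 111.36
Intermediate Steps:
Function('A')(B, O) = Add(-3, Mul(Pow(Add(1, B, Mul(2, O)), -1), Add(3, B))) (Function('A')(B, O) = Add(-3, Mul(Add(B, 3), Pow(Add(O, Add(Add(B, O), 1)), -1))) = Add(-3, Mul(Add(3, B), Pow(Add(O, Add(1, B, O)), -1))) = Add(-3, Mul(Add(3, B), Pow(Add(1, B, Mul(2, O)), -1))) = Add(-3, Mul(Pow(Add(1, B, Mul(2, O)), -1), Add(3, B))))
Pow(Add(14, Function('A')(Pow(Add(6, Z), -1), -4)), 2) = Pow(Add(14, Mul(2, Pow(Add(1, Pow(Add(6, 5), -1), Mul(2, -4)), -1), Add(Mul(-1, Pow(Add(6, 5), -1)), Mul(-3, -4)))), 2) = Pow(Add(14, Mul(2, Pow(Add(1, Pow(11, -1), -8), -1), Add(Mul(-1, Pow(11, -1)), 12))), 2) = Pow(Add(14, Mul(2, Pow(Add(1, Rational(1, 11), -8), -1), Add(Mul(-1, Rational(1, 11)), 12))), 2) = Pow(Add(14, Mul(2, Pow(Rational(-76, 11), -1), Add(Rational(-1, 11), 12))), 2) = Pow(Add(14, Mul(2, Rational(-11, 76), Rational(131, 11))), 2) = Pow(Add(14, Rational(-131, 38)), 2) = Pow(Rational(401, 38), 2) = Rational(160801, 1444)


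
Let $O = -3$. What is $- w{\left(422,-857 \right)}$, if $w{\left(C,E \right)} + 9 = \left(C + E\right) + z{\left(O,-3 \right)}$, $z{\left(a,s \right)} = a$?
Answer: $447$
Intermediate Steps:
$w{\left(C,E \right)} = -12 + C + E$ ($w{\left(C,E \right)} = -9 - \left(3 - C - E\right) = -9 + \left(-3 + C + E\right) = -12 + C + E$)
$- w{\left(422,-857 \right)} = - (-12 + 422 - 857) = \left(-1\right) \left(-447\right) = 447$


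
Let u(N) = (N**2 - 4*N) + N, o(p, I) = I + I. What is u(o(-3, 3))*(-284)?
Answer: -5112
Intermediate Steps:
o(p, I) = 2*I
u(N) = N**2 - 3*N
u(o(-3, 3))*(-284) = ((2*3)*(-3 + 2*3))*(-284) = (6*(-3 + 6))*(-284) = (6*3)*(-284) = 18*(-284) = -5112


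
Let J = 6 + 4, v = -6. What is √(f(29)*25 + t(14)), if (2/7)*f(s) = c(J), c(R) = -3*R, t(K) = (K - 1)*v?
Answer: I*√2703 ≈ 51.99*I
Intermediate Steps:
J = 10
t(K) = 6 - 6*K (t(K) = (K - 1)*(-6) = (-1 + K)*(-6) = 6 - 6*K)
f(s) = -105 (f(s) = 7*(-3*10)/2 = (7/2)*(-30) = -105)
√(f(29)*25 + t(14)) = √(-105*25 + (6 - 6*14)) = √(-2625 + (6 - 84)) = √(-2625 - 78) = √(-2703) = I*√2703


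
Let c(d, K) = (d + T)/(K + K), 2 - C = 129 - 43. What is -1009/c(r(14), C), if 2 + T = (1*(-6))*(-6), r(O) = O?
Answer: 7063/2 ≈ 3531.5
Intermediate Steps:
C = -84 (C = 2 - (129 - 43) = 2 - 1*86 = 2 - 86 = -84)
T = 34 (T = -2 + (1*(-6))*(-6) = -2 - 6*(-6) = -2 + 36 = 34)
c(d, K) = (34 + d)/(2*K) (c(d, K) = (d + 34)/(K + K) = (34 + d)/((2*K)) = (34 + d)*(1/(2*K)) = (34 + d)/(2*K))
-1009/c(r(14), C) = -1009*(-168/(34 + 14)) = -1009/((½)*(-1/84)*48) = -1009/(-2/7) = -1009*(-7/2) = 7063/2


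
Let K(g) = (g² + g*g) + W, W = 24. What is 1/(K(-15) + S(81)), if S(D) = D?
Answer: 1/555 ≈ 0.0018018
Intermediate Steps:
K(g) = 24 + 2*g² (K(g) = (g² + g*g) + 24 = (g² + g²) + 24 = 2*g² + 24 = 24 + 2*g²)
1/(K(-15) + S(81)) = 1/((24 + 2*(-15)²) + 81) = 1/((24 + 2*225) + 81) = 1/((24 + 450) + 81) = 1/(474 + 81) = 1/555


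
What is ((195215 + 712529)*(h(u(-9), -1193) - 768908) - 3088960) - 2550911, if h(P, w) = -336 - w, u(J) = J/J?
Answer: -697199326815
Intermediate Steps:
u(J) = 1
((195215 + 712529)*(h(u(-9), -1193) - 768908) - 3088960) - 2550911 = ((195215 + 712529)*((-336 - 1*(-1193)) - 768908) - 3088960) - 2550911 = (907744*((-336 + 1193) - 768908) - 3088960) - 2550911 = (907744*(857 - 768908) - 3088960) - 2550911 = (907744*(-768051) - 3088960) - 2550911 = (-697193686944 - 3088960) - 2550911 = -697196775904 - 2550911 = -697199326815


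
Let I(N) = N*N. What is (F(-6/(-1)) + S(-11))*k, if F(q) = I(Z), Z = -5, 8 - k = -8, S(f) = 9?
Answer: 544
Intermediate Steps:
k = 16 (k = 8 - 1*(-8) = 8 + 8 = 16)
I(N) = N²
F(q) = 25 (F(q) = (-5)² = 25)
(F(-6/(-1)) + S(-11))*k = (25 + 9)*16 = 34*16 = 544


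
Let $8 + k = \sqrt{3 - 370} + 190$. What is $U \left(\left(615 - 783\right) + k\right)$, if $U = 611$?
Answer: $8554 + 611 i \sqrt{367} \approx 8554.0 + 11705.0 i$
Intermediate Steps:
$k = 182 + i \sqrt{367}$ ($k = -8 + \left(\sqrt{3 - 370} + 190\right) = -8 + \left(\sqrt{-367} + 190\right) = -8 + \left(i \sqrt{367} + 190\right) = -8 + \left(190 + i \sqrt{367}\right) = 182 + i \sqrt{367} \approx 182.0 + 19.157 i$)
$U \left(\left(615 - 783\right) + k\right) = 611 \left(\left(615 - 783\right) + \left(182 + i \sqrt{367}\right)\right) = 611 \left(-168 + \left(182 + i \sqrt{367}\right)\right) = 611 \left(14 + i \sqrt{367}\right) = 8554 + 611 i \sqrt{367}$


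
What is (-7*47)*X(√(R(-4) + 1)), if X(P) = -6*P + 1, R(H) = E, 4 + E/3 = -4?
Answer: -329 + 1974*I*√23 ≈ -329.0 + 9467.0*I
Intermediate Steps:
E = -24 (E = -12 + 3*(-4) = -12 - 12 = -24)
R(H) = -24
X(P) = 1 - 6*P
(-7*47)*X(√(R(-4) + 1)) = (-7*47)*(1 - 6*√(-24 + 1)) = -329*(1 - 6*I*√23) = -329 + 1974*I*√23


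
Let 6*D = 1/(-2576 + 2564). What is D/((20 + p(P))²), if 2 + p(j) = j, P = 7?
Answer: -1/45000 ≈ -2.2222e-5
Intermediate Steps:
p(j) = -2 + j
D = -1/72 (D = 1/(6*(-2576 + 2564)) = (⅙)/(-12) = (⅙)*(-1/12) = -1/72 ≈ -0.013889)
D/((20 + p(P))²) = -1/(72*(20 + (-2 + 7))²) = -1/(72*(20 + 5)²) = -1/(72*(25²)) = -1/72/625 = -1/72*1/625 = -1/45000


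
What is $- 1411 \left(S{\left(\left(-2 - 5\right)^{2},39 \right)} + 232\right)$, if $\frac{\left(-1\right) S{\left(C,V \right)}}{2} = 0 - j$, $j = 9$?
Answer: $-352750$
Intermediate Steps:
$S{\left(C,V \right)} = 18$ ($S{\left(C,V \right)} = - 2 \left(0 - 9\right) = \left(-2\right) \left(-9\right) = 18$)
$- 1411 \left(S{\left(\left(-2 - 5\right)^{2},39 \right)} + 232\right) = - 1411 \left(18 + 232\right) = \left(-1411\right) 250 = -352750$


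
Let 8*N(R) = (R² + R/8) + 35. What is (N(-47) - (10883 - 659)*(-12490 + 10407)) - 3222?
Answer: 1362793585/64 ≈ 2.1294e+7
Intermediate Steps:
N(R) = 35/8 + R²/8 + R/64 (N(R) = ((R² + R/8) + 35)/8 = (35 + R² + R/8)/8 = 35/8 + R²/8 + R/64)
(N(-47) - (10883 - 659)*(-12490 + 10407)) - 3222 = ((35/8 + (⅛)*(-47)² + (1/64)*(-47)) - (10883 - 659)*(-12490 + 10407)) - 3222 = ((35/8 + (⅛)*2209 - 47/64) - 10224*(-2083)) - 3222 = ((35/8 + 2209/8 - 47/64) - 1*(-21296592)) - 3222 = (17905/64 + 21296592) - 3222 = 1362999793/64 - 3222 = 1362793585/64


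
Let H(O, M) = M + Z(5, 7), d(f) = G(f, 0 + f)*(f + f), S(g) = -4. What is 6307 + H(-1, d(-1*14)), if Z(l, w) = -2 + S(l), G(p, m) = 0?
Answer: 6301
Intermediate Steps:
d(f) = 0 (d(f) = 0*(f + f) = 0*(2*f) = 0)
Z(l, w) = -6 (Z(l, w) = -2 - 4 = -6)
H(O, M) = -6 + M (H(O, M) = M - 6 = -6 + M)
6307 + H(-1, d(-1*14)) = 6307 + (-6 + 0) = 6307 - 6 = 6301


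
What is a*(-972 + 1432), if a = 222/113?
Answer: 102120/113 ≈ 903.72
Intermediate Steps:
a = 222/113 (a = 222*(1/113) = 222/113 ≈ 1.9646)
a*(-972 + 1432) = 222*(-972 + 1432)/113 = (222/113)*460 = 102120/113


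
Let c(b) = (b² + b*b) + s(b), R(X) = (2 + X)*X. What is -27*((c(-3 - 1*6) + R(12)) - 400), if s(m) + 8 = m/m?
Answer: 2079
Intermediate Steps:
R(X) = X*(2 + X)
s(m) = -7 (s(m) = -8 + m/m = -8 + 1 = -7)
c(b) = -7 + 2*b² (c(b) = (b² + b*b) - 7 = (b² + b²) - 7 = 2*b² - 7 = -7 + 2*b²)
-27*((c(-3 - 1*6) + R(12)) - 400) = -27*(((-7 + 2*(-3 - 1*6)²) + 12*(2 + 12)) - 400) = -27*(((-7 + 2*(-3 - 6)²) + 12*14) - 400) = -27*(((-7 + 2*(-9)²) + 168) - 400) = -27*(((-7 + 2*81) + 168) - 400) = -27*(((-7 + 162) + 168) - 400) = -27*((155 + 168) - 400) = -27*(323 - 400) = -27*(-77) = 2079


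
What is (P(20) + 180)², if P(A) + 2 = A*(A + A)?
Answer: 956484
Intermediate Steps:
P(A) = -2 + 2*A² (P(A) = -2 + A*(A + A) = -2 + A*(2*A) = -2 + 2*A²)
(P(20) + 180)² = ((-2 + 2*20²) + 180)² = ((-2 + 2*400) + 180)² = ((-2 + 800) + 180)² = (798 + 180)² = 978² = 956484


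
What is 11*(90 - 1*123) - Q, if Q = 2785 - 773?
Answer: -2375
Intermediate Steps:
Q = 2012
11*(90 - 1*123) - Q = 11*(90 - 1*123) - 1*2012 = 11*(90 - 123) - 2012 = 11*(-33) - 2012 = -363 - 2012 = -2375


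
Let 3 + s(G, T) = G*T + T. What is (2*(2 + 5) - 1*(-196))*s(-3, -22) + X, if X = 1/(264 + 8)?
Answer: 2341921/272 ≈ 8610.0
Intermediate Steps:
s(G, T) = -3 + T + G*T (s(G, T) = -3 + (G*T + T) = -3 + (T + G*T) = -3 + T + G*T)
X = 1/272 ≈ 0.0036765
(2*(2 + 5) - 1*(-196))*s(-3, -22) + X = (2*(2 + 5) - 1*(-196))*(-3 - 22 - 3*(-22)) + 1/272 = (2*7 + 196)*(-3 - 22 + 66) + 1/272 = (14 + 196)*41 + 1/272 = 210*41 + 1/272 = 8610 + 1/272 = 2341921/272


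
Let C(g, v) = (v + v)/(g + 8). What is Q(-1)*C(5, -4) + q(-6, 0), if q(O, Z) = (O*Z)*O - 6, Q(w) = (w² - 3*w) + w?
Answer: -102/13 ≈ -7.8462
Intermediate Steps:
Q(w) = w² - 2*w
C(g, v) = 2*v/(8 + g) (C(g, v) = (2*v)/(8 + g) = 2*v/(8 + g))
q(O, Z) = -6 + Z*O² (q(O, Z) = Z*O² - 6 = -6 + Z*O²)
Q(-1)*C(5, -4) + q(-6, 0) = (-(-2 - 1))*(2*(-4)/(8 + 5)) + (-6 + 0*(-6)²) = (-1*(-3))*(2*(-4)/13) + (-6 + 0*36) = 3*(2*(-4)*(1/13)) + (-6 + 0) = 3*(-8/13) - 6 = -24/13 - 6 = -102/13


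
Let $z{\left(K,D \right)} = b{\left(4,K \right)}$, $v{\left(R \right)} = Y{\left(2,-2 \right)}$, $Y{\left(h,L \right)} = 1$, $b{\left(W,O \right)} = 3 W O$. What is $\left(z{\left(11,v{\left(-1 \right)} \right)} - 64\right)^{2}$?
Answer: $4624$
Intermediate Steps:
$b{\left(W,O \right)} = 3 O W$
$v{\left(R \right)} = 1$
$z{\left(K,D \right)} = 12 K$ ($z{\left(K,D \right)} = 3 K 4 = 12 K$)
$\left(z{\left(11,v{\left(-1 \right)} \right)} - 64\right)^{2} = \left(12 \cdot 11 - 64\right)^{2} = \left(132 - 64\right)^{2} = 68^{2} = 4624$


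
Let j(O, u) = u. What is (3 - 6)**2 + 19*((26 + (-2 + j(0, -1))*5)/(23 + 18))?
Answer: 578/41 ≈ 14.098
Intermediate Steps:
(3 - 6)**2 + 19*((26 + (-2 + j(0, -1))*5)/(23 + 18)) = (3 - 6)**2 + 19*((26 + (-2 - 1)*5)/(23 + 18)) = (-3)**2 + 19*((26 - 3*5)/41) = 9 + 19*((26 - 15)*(1/41)) = 9 + 19*(11*(1/41)) = 9 + 19*(11/41) = 9 + 209/41 = 578/41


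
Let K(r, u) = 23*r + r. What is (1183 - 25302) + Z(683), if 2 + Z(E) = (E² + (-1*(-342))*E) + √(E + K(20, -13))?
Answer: 675954 + √1163 ≈ 6.7599e+5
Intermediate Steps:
K(r, u) = 24*r
Z(E) = -2 + E² + √(480 + E) + 342*E (Z(E) = -2 + ((E² + (-1*(-342))*E) + √(E + 24*20)) = -2 + ((E² + 342*E) + √(E + 480)) = -2 + ((E² + 342*E) + √(480 + E)) = -2 + (E² + √(480 + E) + 342*E) = -2 + E² + √(480 + E) + 342*E)
(1183 - 25302) + Z(683) = (1183 - 25302) + (-2 + 683² + √(480 + 683) + 342*683) = -24119 + (-2 + 466489 + √1163 + 233586) = -24119 + (700073 + √1163) = 675954 + √1163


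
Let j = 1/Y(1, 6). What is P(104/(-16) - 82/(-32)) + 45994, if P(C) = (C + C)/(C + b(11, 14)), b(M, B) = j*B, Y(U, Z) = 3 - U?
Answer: 321940/7 ≈ 45991.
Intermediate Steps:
j = ½ (j = 1/(3 - 1*1) = 1/(3 - 1) = 1/2 = ½ ≈ 0.50000)
b(M, B) = B/2
P(C) = 2*C/(7 + C) (P(C) = (C + C)/(C + (½)*14) = (2*C)/(C + 7) = (2*C)/(7 + C) = 2*C/(7 + C))
P(104/(-16) - 82/(-32)) + 45994 = 2*(104/(-16) - 82/(-32))/(7 + (104/(-16) - 82/(-32))) + 45994 = 2*(104*(-1/16) - 82*(-1/32))/(7 + (104*(-1/16) - 82*(-1/32))) + 45994 = 2*(-13/2 + 41/16)/(7 + (-13/2 + 41/16)) + 45994 = 2*(-63/16)/(7 - 63/16) + 45994 = 2*(-63/16)/(49/16) + 45994 = 2*(-63/16)*(16/49) + 45994 = -18/7 + 45994 = 321940/7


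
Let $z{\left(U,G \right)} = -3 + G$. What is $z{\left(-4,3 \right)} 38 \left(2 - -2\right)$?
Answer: $0$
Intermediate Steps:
$z{\left(-4,3 \right)} 38 \left(2 - -2\right) = \left(-3 + 3\right) 38 \left(2 - -2\right) = 0 \cdot 38 \left(2 + 2\right) = 0 \cdot 4 = 0$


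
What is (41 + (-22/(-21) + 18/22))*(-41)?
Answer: -405982/231 ≈ -1757.5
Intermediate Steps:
(41 + (-22/(-21) + 18/22))*(-41) = (41 + (-22*(-1/21) + 18*(1/22)))*(-41) = (41 + (22/21 + 9/11))*(-41) = (41 + 431/231)*(-41) = (9902/231)*(-41) = -405982/231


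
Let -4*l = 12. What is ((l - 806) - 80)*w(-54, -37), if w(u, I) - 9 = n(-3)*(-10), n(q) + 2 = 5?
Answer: 18669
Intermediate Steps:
l = -3 (l = -¼*12 = -3)
n(q) = 3 (n(q) = -2 + 5 = 3)
w(u, I) = -21 (w(u, I) = 9 + 3*(-10) = 9 - 30 = -21)
((l - 806) - 80)*w(-54, -37) = ((-3 - 806) - 80)*(-21) = (-809 - 80)*(-21) = -889*(-21) = 18669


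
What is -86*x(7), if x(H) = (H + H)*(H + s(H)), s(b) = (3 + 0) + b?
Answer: -20468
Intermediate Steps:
s(b) = 3 + b
x(H) = 2*H*(3 + 2*H) (x(H) = (H + H)*(H + (3 + H)) = (2*H)*(3 + 2*H) = 2*H*(3 + 2*H))
-86*x(7) = -172*7*(3 + 2*7) = -172*7*(3 + 14) = -172*7*17 = -86*238 = -20468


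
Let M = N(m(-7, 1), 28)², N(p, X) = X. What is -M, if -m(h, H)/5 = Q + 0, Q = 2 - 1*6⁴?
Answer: -784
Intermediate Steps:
Q = -1294 (Q = 2 - 1*1296 = 2 - 1296 = -1294)
m(h, H) = 6470 (m(h, H) = -5*(-1294 + 0) = -5*(-1294) = 6470)
M = 784 (M = 28² = 784)
-M = -1*784 = -784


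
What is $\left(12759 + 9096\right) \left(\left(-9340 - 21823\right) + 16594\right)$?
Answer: $-318405495$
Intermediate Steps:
$\left(12759 + 9096\right) \left(\left(-9340 - 21823\right) + 16594\right) = 21855 \left(-31163 + 16594\right) = 21855 \left(-14569\right) = -318405495$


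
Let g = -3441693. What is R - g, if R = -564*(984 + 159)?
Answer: 2797041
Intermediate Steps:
R = -644652 (R = -564*1143 = -1*644652 = -644652)
R - g = -644652 - 1*(-3441693) = -644652 + 3441693 = 2797041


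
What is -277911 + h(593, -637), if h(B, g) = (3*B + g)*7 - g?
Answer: -269280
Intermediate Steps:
h(B, g) = 6*g + 21*B (h(B, g) = (g + 3*B)*7 - g = (7*g + 21*B) - g = 6*g + 21*B)
-277911 + h(593, -637) = -277911 + (6*(-637) + 21*593) = -277911 + (-3822 + 12453) = -277911 + 8631 = -269280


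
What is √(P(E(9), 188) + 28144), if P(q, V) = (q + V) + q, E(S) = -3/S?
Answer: √254982/3 ≈ 168.32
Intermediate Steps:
P(q, V) = V + 2*q (P(q, V) = (V + q) + q = V + 2*q)
√(P(E(9), 188) + 28144) = √((188 + 2*(-3/9)) + 28144) = √((188 + 2*(-3*⅑)) + 28144) = √((188 + 2*(-⅓)) + 28144) = √((188 - ⅔) + 28144) = √(562/3 + 28144) = √(84994/3) = √254982/3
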